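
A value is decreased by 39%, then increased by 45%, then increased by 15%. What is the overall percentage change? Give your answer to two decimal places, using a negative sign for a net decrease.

1.72%

A 39% decrease multiplies by 0.61.
Then a 45% increase: 0.61 × 1.45 = 0.8845.
Then a 15% increase: 0.8845 × 1.15 = 1.017175.
Overall factor 1.017175, i.e. 1.72%.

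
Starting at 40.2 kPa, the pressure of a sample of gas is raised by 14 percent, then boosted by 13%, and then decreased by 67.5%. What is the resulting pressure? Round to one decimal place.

16.8 kPa

14% increase: 40.2 × 1.14 = 45.828.
Apply the 13% increase: 45.828 × 1.13 = 51.78564.
Apply the 67.5% decrease: 51.78564 × 0.325 = 16.830333 ≈ 16.8.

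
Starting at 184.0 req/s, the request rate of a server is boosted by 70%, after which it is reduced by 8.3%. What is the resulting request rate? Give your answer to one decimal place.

Each change multiplies by a factor: 1.7 × 0.917 = 1.5589.
184.0 × 1.5589 = 286.8376 ≈ 286.8.

286.8 req/s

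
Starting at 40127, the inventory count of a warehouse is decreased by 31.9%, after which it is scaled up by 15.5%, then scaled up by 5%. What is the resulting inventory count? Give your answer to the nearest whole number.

33140

Each change multiplies by a factor: 0.681 × 1.155 × 1.05 = 0.82588275.
40127 × 0.82588275 = 33140.19710925 ≈ 33140.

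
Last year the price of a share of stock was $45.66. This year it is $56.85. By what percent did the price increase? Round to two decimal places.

Change: $56.85 − $45.66 = $11.19.
Relative to the original: $11.19 ÷ $45.66 ≈ 24.51%.
So the price increased by 24.51%.

24.51%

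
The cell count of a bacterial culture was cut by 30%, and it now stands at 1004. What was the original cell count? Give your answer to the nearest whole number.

1434

The overall multiplier applied was 0.7.
So the original cell count was 1004 ÷ 0.7 ≈ 1434.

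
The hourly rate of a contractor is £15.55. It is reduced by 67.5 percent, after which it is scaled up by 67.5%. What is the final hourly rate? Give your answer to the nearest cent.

£8.47

Apply the 67.5% decrease: £15.55 × 0.325 = £5.05375.
After the 67.5% increase: £5.05375 × 1.675 = £8.46503125 ≈ £8.47.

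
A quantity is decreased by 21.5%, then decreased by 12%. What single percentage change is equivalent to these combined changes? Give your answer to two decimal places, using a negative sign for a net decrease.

-30.92%

A 21.5% decrease multiplies by 0.785.
Then a 12% decrease: 0.785 × 0.88 = 0.6908.
Overall factor 0.6908, i.e. -30.92%.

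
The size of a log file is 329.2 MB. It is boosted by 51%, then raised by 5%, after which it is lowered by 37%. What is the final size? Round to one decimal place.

328.8 MB

Each change multiplies by a factor: 1.51 × 1.05 × 0.63 = 0.998865.
329.2 × 0.998865 = 328.826358 ≈ 328.8.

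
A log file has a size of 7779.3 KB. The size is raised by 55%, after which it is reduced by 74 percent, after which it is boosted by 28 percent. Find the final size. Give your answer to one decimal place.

4012.9 KB

Each change multiplies by a factor: 1.55 × 0.26 × 1.28 = 0.51584.
7779.3 × 0.51584 = 4012.874112 ≈ 4012.9.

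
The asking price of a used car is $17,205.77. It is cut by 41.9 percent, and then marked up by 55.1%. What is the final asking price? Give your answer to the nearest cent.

$15,504.65

Each change multiplies by a factor: 0.581 × 1.551 = 0.901131.
$17,205.77 × 0.901131 = $15504.65272587 ≈ $15,504.65.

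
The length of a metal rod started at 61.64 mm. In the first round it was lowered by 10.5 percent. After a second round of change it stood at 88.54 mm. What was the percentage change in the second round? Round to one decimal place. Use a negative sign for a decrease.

After the first round: 61.64 × 0.895 = 55.1678.
Second-round multiplier: 88.54 ÷ 55.1678 ≈ 1.60492.
That is a change of 60.5%.

60.5%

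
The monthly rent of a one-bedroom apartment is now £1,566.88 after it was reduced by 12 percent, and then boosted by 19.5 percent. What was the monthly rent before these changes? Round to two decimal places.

The overall multiplier applied was 0.88 × 1.195 = 1.0516.
So the original monthly rent was £1,566.88 ÷ 1.0516 ≈ £1,490.00.

£1,490.00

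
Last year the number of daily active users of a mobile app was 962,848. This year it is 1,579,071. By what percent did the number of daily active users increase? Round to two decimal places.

64.00%

Change: 1,579,071 − 962,848 = 616,223.
Relative to the original: 616,223 ÷ 962,848 ≈ 64.00%.
So the number of daily active users increased by 64.00%.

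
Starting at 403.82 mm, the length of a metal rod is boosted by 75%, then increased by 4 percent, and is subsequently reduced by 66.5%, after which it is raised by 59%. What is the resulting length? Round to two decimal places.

After the 75% increase: 403.82 × 1.75 = 706.685.
4% increase: 706.685 × 1.04 = 734.9524.
Apply the 66.5% decrease: 734.9524 × 0.335 = 246.209054.
After the 59% increase: 246.209054 × 1.59 = 391.47239586 ≈ 391.47.

391.47 mm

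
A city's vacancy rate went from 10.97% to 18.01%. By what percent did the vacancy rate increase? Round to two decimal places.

The change is 18.01 − 10.97 = 7.04 percentage points.
Relative to the original 10.97%, that is 7.04 ÷ 10.97 ≈ 64.18%.
So the vacancy rate rose by 64.18%.

64.18%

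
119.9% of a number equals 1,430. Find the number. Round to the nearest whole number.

1,193

1,430 ÷ 1.199 ≈ 1,193.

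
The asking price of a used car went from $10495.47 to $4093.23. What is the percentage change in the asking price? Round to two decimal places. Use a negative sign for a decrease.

Change: $4093.23 − $10495.47 = -$6402.24.
Relative to the original: -$6402.24 ÷ $10495.47 ≈ -61.00%.

-61.00%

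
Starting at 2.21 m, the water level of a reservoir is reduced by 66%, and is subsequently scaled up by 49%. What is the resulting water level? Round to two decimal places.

1.12 m

Each change multiplies by a factor: 0.34 × 1.49 = 0.5066.
2.21 × 0.5066 = 1.119586 ≈ 1.12.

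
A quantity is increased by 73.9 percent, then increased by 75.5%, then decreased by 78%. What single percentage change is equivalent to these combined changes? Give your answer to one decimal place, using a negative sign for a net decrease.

-32.9%

The combined multiplier is 1.739 × 1.755 × 0.22 = 0.6714279.
That corresponds to a decrease of 32.9%.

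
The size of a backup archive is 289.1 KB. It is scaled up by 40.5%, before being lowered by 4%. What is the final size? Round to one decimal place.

After the 40.5% increase: 289.1 × 1.405 = 406.1855.
4% decrease: 406.1855 × 0.96 = 389.93808 ≈ 389.9.

389.9 KB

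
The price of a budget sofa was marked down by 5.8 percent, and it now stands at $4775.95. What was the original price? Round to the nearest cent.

The overall multiplier applied was 0.942.
So the original price was $4775.95 ÷ 0.942 ≈ $5070.01.

$5070.01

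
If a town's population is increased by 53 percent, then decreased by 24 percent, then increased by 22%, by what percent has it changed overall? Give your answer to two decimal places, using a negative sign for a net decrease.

The combined multiplier is 1.53 × 0.76 × 1.22 = 1.418616.
That corresponds to an increase of 41.86%.

41.86%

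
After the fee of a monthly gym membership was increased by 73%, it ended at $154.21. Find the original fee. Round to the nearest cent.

The overall multiplier applied was 1.73.
So the original fee was $154.21 ÷ 1.73 ≈ $89.14.

$89.14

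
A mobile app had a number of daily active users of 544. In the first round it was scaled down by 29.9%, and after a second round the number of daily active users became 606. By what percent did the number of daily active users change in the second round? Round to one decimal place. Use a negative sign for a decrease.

58.9%

After the first round: 544 × 0.701 = 381.344.
Second-round multiplier: 606 ÷ 381.344 ≈ 1.58912.
That is a change of 58.9%.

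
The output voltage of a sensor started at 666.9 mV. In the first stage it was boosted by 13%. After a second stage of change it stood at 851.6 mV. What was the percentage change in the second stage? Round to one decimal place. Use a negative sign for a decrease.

13.0%

After the first stage: 666.9 × 1.13 = 753.597.
Second-stage multiplier: 851.6 ÷ 753.597 ≈ 1.13005.
That is a change of 13.0%.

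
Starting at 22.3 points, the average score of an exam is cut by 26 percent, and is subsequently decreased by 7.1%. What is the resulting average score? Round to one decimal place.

Each change multiplies by a factor: 0.74 × 0.929 = 0.68746.
22.3 × 0.68746 = 15.330358 ≈ 15.3.

15.3 points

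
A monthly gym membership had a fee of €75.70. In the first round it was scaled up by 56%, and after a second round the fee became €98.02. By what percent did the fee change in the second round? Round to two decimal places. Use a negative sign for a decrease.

-17.00%

After the first round: €75.70 × 1.56 = €118.092.
Second-round multiplier: €98.02 ÷ €118.092 ≈ 0.830031.
That is a change of -17.00%.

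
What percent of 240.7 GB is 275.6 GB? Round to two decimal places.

275.6 GB ÷ 240.7 GB ≈ 114.50%.

114.50%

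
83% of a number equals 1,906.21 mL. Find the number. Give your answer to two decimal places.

2,296.64 mL

1,906.21 mL ÷ 0.83 ≈ 2,296.64 mL.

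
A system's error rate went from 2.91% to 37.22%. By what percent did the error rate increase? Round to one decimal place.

The change is 37.22 − 2.91 = 34.31 percentage points.
Relative to the original 2.91%, that is 34.31 ÷ 2.91 ≈ 1179.0%.
So the error rate rose by 1179.0%.

1179.0%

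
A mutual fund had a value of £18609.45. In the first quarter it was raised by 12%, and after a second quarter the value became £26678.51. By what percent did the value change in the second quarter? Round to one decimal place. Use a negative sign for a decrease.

28.0%

After the first quarter: £18609.45 × 1.12 = £20842.584.
Second-quarter multiplier: £26678.51 ÷ £20842.584 ≈ 1.28.
That is a change of 28.0%.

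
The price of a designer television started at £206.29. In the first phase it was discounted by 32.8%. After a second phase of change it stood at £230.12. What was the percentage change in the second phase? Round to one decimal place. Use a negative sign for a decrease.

66.0%

After the first phase: £206.29 × 0.672 = £138.62688.
Second-phase multiplier: £230.12 ÷ £138.62688 ≈ 1.66.
That is a change of 66.0%.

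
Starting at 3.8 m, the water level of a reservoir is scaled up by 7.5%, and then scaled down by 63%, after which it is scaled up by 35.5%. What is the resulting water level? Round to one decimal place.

Apply the 7.5% increase: 3.8 × 1.075 = 4.085.
63% decrease: 4.085 × 0.37 = 1.51145.
35.5% increase: 1.51145 × 1.355 = 2.04801475 ≈ 2.0.

2.0 m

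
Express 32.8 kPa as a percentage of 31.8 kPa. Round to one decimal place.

103.1%

32.8 kPa ÷ 31.8 kPa ≈ 103.1%.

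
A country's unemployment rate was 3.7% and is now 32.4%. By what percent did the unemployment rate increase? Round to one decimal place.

775.7%

The change is 32.4 − 3.7 = 28.7 percentage points.
Relative to the original 3.7%, that is 28.7 ÷ 3.7 ≈ 775.7%.
So the unemployment rate rose by 775.7%.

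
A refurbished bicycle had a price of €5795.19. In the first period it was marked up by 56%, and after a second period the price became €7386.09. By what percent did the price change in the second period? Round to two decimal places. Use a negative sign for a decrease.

-18.30%

After the first period: €5795.19 × 1.56 = €9040.4964.
Second-period multiplier: €7386.09 ÷ €9040.4964 ≈ 0.817.
That is a change of -18.30%.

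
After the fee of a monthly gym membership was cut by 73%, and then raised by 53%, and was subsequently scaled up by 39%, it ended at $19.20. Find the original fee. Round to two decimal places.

$33.44

Undoing the 39% increase: $19.20 ÷ 1.39 ≈ $13.81295.
Undoing the 53% increase: $13.81295 ÷ 1.53 ≈ $9.028072.
Undoing the 73% decrease: $9.028072 ÷ 0.27 ≈ $33.44.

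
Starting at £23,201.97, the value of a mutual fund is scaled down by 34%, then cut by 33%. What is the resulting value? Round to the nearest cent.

Each change multiplies by a factor: 0.66 × 0.67 = 0.4422.
£23,201.97 × 0.4422 = £10259.911134 ≈ £10,259.91.

£10,259.91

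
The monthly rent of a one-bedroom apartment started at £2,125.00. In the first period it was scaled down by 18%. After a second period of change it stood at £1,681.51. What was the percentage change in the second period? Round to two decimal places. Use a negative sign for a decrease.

-3.50%

After the first period: £2,125.00 × 0.82 = £1742.5.
Second-period multiplier: £1,681.51 ÷ £1742.5 ≈ 0.964999.
That is a change of -3.50%.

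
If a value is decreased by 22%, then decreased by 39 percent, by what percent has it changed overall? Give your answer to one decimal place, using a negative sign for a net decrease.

A 22% decrease multiplies by 0.78.
Then a 39% decrease: 0.78 × 0.61 = 0.4758.
Overall factor 0.4758, i.e. -52.4%.

-52.4%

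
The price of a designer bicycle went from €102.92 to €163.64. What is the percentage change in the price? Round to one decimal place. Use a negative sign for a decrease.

Change: €163.64 − €102.92 = €60.72.
Relative to the original: €60.72 ÷ €102.92 ≈ 59.0%.

59.0%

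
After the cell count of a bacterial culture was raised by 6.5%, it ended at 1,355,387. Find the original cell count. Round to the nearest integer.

The overall multiplier applied was 1.065.
So the original cell count was 1,355,387 ÷ 1.065 ≈ 1,272,664.

1,272,664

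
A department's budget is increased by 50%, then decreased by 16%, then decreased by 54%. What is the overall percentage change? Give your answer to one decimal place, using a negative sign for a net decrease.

A 50% increase multiplies by 1.5.
Then a 16% decrease: 1.5 × 0.84 = 1.26.
Then a 54% decrease: 1.26 × 0.46 = 0.5796.
Overall factor 0.5796, i.e. -42.0%.

-42.0%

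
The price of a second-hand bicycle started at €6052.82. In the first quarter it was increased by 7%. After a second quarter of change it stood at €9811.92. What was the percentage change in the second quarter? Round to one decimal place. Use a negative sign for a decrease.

After the first quarter: €6052.82 × 1.07 = €6476.5174.
Second-quarter multiplier: €9811.92 ÷ €6476.5174 ≈ 1.515.
That is a change of 51.5%.

51.5%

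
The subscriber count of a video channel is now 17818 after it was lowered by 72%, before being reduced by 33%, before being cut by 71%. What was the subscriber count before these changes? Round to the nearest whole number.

327513

Undoing the 71% decrease: 17818 ÷ 0.29 ≈ 61441.37931.
Undoing the 33% decrease: 61441.37931 ÷ 0.67 ≈ 91703.551209.
Undoing the 72% decrease: 91703.551209 ÷ 0.28 ≈ 327513.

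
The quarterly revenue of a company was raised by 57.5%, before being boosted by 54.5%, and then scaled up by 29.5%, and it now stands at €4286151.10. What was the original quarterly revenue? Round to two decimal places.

€1360155.83

The overall multiplier applied was 1.575 × 1.545 × 1.295 = 3.151220625.
So the original quarterly revenue was €4286151.10 ÷ 3.151220625 ≈ €1360155.83.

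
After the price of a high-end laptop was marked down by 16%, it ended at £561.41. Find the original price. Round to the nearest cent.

£668.35

The overall multiplier applied was 0.84.
So the original price was £561.41 ÷ 0.84 ≈ £668.35.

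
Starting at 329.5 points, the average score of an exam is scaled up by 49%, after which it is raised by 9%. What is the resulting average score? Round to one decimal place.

535.1 points

Each change multiplies by a factor: 1.49 × 1.09 = 1.6241.
329.5 × 1.6241 = 535.14095 ≈ 535.1.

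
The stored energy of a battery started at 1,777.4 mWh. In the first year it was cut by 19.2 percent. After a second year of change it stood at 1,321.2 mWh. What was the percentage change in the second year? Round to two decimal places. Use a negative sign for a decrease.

-8.00%

After the first year: 1,777.4 × 0.808 = 1436.1392.
Second-year multiplier: 1,321.2 ÷ 1436.1392 ≈ 0.919967.
That is a change of -8.00%.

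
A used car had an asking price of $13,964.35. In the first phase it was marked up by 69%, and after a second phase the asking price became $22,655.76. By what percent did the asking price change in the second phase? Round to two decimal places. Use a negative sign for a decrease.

-4.00%

After the first phase: $13,964.35 × 1.69 = $23599.7515.
Second-phase multiplier: $22,655.76 ÷ $23599.7515 ≈ 0.96.
That is a change of -4.00%.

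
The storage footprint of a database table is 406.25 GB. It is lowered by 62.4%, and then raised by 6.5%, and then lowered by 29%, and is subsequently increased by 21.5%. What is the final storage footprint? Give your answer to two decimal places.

Each change multiplies by a factor: 0.376 × 1.065 × 0.71 × 1.215 = 0.345439566.
406.25 × 0.345439566 = 140.3348236875 ≈ 140.33.

140.33 GB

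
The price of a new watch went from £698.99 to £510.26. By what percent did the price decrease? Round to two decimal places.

27.00%

Change: £510.26 − £698.99 = -£188.73.
Relative to the original: -£188.73 ÷ £698.99 ≈ -27.00%.
So the price decreased by 27.00%.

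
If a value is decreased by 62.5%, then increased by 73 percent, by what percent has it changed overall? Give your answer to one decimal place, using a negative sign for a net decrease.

-35.1%

A 62.5% decrease multiplies by 0.375.
Then a 73% increase: 0.375 × 1.73 = 0.64875.
Overall factor 0.64875, i.e. -35.1%.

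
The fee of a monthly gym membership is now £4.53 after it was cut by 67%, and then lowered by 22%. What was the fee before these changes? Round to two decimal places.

£17.60

The overall multiplier applied was 0.33 × 0.78 = 0.2574.
So the original fee was £4.53 ÷ 0.2574 ≈ £17.60.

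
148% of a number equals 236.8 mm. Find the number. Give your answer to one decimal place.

160.0 mm

236.8 mm ÷ 1.48 = 160.0 mm.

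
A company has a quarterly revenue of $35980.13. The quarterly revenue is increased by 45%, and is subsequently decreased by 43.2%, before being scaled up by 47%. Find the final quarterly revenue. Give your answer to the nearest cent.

$43560.86

Each change multiplies by a factor: 1.45 × 0.568 × 1.47 = 1.210692.
$35980.13 × 1.210692 = $43560.85554996 ≈ $43560.86.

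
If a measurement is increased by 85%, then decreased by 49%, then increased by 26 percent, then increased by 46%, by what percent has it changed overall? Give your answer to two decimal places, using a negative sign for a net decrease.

73.57%

The combined multiplier is 1.85 × 0.51 × 1.26 × 1.46 = 1.7356626.
That corresponds to an increase of 73.57%.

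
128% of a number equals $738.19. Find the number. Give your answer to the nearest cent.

$576.71

$738.19 ÷ 1.28 ≈ $576.71.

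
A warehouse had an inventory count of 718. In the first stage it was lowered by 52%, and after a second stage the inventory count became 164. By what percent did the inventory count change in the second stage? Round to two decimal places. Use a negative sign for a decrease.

After the first stage: 718 × 0.48 = 344.64.
Second-stage multiplier: 164 ÷ 344.64 ≈ 0.475859.
That is a change of -52.41%.

-52.41%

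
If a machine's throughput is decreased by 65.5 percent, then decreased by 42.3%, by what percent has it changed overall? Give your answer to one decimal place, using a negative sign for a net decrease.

The combined multiplier is 0.345 × 0.577 = 0.199065.
That corresponds to a decrease of 80.1%.

-80.1%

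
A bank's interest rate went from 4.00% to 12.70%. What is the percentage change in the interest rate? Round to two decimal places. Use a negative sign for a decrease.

The change is 12.70 − 4.00 = 8.70 percentage points.
Relative to the original 4.00%, that is 8.70 ÷ 4.00 = 217.50%.

217.50%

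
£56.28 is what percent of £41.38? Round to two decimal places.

136.01%

£56.28 ÷ £41.38 ≈ 136.01%.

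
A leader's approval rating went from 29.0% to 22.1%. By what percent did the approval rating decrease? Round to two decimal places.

23.79%

The change is 22.1 − 29.0 = -6.9 percentage points.
Relative to the original 29.0%, that is -6.9 ÷ 29.0 ≈ -23.79%.
So the approval rating fell by 23.79%.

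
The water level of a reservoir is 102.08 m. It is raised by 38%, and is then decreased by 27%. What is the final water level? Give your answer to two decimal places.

102.84 m

38% increase: 102.08 × 1.38 = 140.8704.
After the 27% decrease: 140.8704 × 0.73 = 102.835392 ≈ 102.84.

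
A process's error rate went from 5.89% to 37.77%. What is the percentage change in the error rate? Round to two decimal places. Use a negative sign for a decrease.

The change is 37.77 − 5.89 = 31.88 percentage points.
Relative to the original 5.89%, that is 31.88 ÷ 5.89 ≈ 541.26%.

541.26%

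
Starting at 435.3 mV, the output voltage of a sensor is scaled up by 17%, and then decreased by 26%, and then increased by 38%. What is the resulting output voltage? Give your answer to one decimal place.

520.1 mV

Apply the 17% increase: 435.3 × 1.17 = 509.301.
After the 26% decrease: 509.301 × 0.74 = 376.88274.
Apply the 38% increase: 376.88274 × 1.38 = 520.0981812 ≈ 520.1.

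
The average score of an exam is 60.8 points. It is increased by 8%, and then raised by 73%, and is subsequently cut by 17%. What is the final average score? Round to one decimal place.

Each change multiplies by a factor: 1.08 × 1.73 × 0.83 = 1.550772.
60.8 × 1.550772 = 94.2869376 ≈ 94.3.

94.3 points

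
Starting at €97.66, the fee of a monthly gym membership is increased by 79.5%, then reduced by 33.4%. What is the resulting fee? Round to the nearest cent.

€116.75

Each change multiplies by a factor: 1.795 × 0.666 = 1.19547.
€97.66 × 1.19547 = €116.7496002 ≈ €116.75.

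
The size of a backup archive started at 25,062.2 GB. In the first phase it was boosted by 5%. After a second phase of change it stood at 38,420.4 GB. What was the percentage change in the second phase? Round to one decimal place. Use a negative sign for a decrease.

46.0%

After the first phase: 25,062.2 × 1.05 = 26315.31.
Second-phase multiplier: 38,420.4 ÷ 26315.31 ≈ 1.46.
That is a change of 46.0%.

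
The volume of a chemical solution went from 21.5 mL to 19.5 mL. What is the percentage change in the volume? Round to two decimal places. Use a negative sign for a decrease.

-9.30%

Change: 19.5 − 21.5 = -2.0.
Relative to the original: -2.0 ÷ 21.5 ≈ -9.30%.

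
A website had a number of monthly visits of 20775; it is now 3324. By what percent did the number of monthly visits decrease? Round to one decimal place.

84.0%

Change: 3324 − 20775 = -17451.
Relative to the original: -17451 ÷ 20775 = -84.0%.
So the number of monthly visits decreased by 84.0%.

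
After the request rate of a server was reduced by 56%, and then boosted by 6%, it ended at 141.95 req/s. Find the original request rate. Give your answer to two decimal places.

Undoing the 6% increase: 141.95 ÷ 1.06 ≈ 133.915094.
Undoing the 56% decrease: 133.915094 ÷ 0.44 ≈ 304.35 req/s.

304.35 req/s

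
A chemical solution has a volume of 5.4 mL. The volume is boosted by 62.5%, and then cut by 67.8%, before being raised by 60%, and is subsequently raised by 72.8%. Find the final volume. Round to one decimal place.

After the 62.5% increase: 5.4 × 1.625 = 8.775.
Apply the 67.8% decrease: 8.775 × 0.322 = 2.82555.
60% increase: 2.82555 × 1.6 = 4.52088.
72.8% increase: 4.52088 × 1.728 = 7.81208064 ≈ 7.8.

7.8 mL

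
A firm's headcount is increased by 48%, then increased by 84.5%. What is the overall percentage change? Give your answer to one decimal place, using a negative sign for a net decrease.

173.1%

A 48% increase multiplies by 1.48.
Then an 84.5% increase: 1.48 × 1.845 = 2.7306.
Overall factor 2.7306, i.e. 173.1%.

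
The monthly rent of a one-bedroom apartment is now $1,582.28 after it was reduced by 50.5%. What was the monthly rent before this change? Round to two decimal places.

The overall multiplier applied was 0.495.
So the original monthly rent was $1,582.28 ÷ 0.495 ≈ $3,196.53.

$3,196.53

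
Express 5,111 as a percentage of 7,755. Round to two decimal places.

5,111 ÷ 7,755 ≈ 65.91%.

65.91%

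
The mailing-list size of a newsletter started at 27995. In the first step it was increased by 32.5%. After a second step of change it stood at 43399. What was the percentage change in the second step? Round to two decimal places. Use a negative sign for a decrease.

17.00%

After the first step: 27995 × 1.325 = 37093.375.
Second-step multiplier: 43399 ÷ 37093.375 ≈ 1.169993.
That is a change of 17.00%.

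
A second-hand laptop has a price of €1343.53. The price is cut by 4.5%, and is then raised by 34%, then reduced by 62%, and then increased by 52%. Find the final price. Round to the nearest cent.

€993.08

Each change multiplies by a factor: 0.955 × 1.34 × 0.38 × 1.52 = 0.73915472.
€1343.53 × 0.73915472 = €993.0765409616 ≈ €993.08.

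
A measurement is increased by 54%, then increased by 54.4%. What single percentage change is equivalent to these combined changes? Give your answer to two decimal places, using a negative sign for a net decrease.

A 54% increase multiplies by 1.54.
Then a 54.4% increase: 1.54 × 1.544 = 2.37776.
Overall factor 2.37776, i.e. 137.78%.

137.78%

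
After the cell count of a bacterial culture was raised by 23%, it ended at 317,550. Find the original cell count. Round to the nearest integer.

The overall multiplier applied was 1.23.
So the original cell count was 317,550 ÷ 1.23 ≈ 258,171.

258,171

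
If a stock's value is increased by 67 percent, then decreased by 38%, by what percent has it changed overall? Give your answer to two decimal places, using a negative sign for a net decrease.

The combined multiplier is 1.67 × 0.62 = 1.0354.
That corresponds to an increase of 3.54%.

3.54%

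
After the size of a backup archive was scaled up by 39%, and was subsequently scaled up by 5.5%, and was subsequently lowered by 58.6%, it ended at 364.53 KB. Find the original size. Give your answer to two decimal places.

600.43 KB

Undoing the 58.6% decrease: 364.53 ÷ 0.414 ≈ 880.507246.
Undoing the 5.5% increase: 880.507246 ÷ 1.055 ≈ 834.604025.
Undoing the 39% increase: 834.604025 ÷ 1.39 ≈ 600.43 KB.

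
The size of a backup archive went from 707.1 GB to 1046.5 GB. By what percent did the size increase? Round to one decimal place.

48.0%

Change: 1046.5 − 707.1 = 339.4.
Relative to the original: 339.4 ÷ 707.1 ≈ 48.0%.
So the size increased by 48.0%.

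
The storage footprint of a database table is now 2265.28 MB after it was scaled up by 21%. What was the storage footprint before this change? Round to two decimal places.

The overall multiplier applied was 1.21.
So the original storage footprint was 2265.28 ÷ 1.21 ≈ 1872.13 MB.

1872.13 MB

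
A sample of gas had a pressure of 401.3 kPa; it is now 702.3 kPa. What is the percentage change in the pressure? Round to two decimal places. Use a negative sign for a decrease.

75.01%

Change: 702.3 − 401.3 = 301.0.
Relative to the original: 301.0 ÷ 401.3 ≈ 75.01%.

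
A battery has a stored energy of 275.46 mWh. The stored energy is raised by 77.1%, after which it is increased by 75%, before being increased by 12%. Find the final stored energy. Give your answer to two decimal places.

956.17 mWh

77.1% increase: 275.46 × 1.771 = 487.83966.
75% increase: 487.83966 × 1.75 = 853.719405.
12% increase: 853.719405 × 1.12 = 956.1657336 ≈ 956.17.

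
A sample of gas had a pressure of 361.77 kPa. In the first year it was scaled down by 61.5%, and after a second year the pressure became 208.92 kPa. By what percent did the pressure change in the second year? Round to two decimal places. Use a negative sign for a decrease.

50.00%

After the first year: 361.77 × 0.385 = 139.28145.
Second-year multiplier: 208.92 ÷ 139.28145 ≈ 1.499984.
That is a change of 50.00%.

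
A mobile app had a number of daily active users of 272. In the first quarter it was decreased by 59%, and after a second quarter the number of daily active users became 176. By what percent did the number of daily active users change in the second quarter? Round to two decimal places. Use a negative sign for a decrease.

57.82%

After the first quarter: 272 × 0.41 = 111.52.
Second-quarter multiplier: 176 ÷ 111.52 ≈ 1.578192.
That is a change of 57.82%.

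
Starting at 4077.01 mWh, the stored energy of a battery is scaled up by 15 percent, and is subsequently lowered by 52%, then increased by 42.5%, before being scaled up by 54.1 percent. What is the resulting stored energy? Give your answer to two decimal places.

4941.95 mWh

Apply the 15% increase: 4077.01 × 1.15 = 4688.5615.
52% decrease: 4688.5615 × 0.48 = 2250.50952.
42.5% increase: 2250.50952 × 1.425 = 3206.976066.
54.1% increase: 3206.976066 × 1.541 = 4941.950117706 ≈ 4941.95.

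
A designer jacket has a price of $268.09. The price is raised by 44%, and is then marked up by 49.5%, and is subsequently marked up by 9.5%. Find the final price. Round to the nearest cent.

$631.97

Apply the 44% increase: $268.09 × 1.44 = $386.0496.
Apply the 49.5% increase: $386.0496 × 1.495 = $577.144152.
9.5% increase: $577.144152 × 1.095 = $631.97284644 ≈ $631.97.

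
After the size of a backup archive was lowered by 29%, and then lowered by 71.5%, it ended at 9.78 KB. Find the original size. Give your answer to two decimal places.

The overall multiplier applied was 0.71 × 0.285 = 0.20235.
So the original size was 9.78 ÷ 0.20235 ≈ 48.33 KB.

48.33 KB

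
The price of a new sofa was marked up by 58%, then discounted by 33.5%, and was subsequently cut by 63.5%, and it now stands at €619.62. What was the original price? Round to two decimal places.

€1615.67

The overall multiplier applied was 1.58 × 0.665 × 0.365 = 0.3835055.
So the original price was €619.62 ÷ 0.3835055 ≈ €1615.67.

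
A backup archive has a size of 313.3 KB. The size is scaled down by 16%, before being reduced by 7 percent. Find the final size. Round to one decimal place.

244.7 KB

Apply the 16% decrease: 313.3 × 0.84 = 263.172.
Apply the 7% decrease: 263.172 × 0.93 = 244.74996 ≈ 244.7.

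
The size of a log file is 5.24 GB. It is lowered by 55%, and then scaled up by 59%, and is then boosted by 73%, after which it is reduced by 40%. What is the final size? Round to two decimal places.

Each change multiplies by a factor: 0.45 × 1.59 × 1.73 × 0.6 = 0.742689.
5.24 × 0.742689 = 3.89169036 ≈ 3.89.

3.89 GB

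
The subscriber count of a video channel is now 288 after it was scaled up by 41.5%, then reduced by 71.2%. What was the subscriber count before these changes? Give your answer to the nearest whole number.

The overall multiplier applied was 1.415 × 0.288 = 0.40752.
So the original subscriber count was 288 ÷ 0.40752 ≈ 707.

707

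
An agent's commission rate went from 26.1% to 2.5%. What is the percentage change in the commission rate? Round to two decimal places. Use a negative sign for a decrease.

-90.42%

The change is 2.5 − 26.1 = -23.6 percentage points.
Relative to the original 26.1%, that is -23.6 ÷ 26.1 ≈ -90.42%.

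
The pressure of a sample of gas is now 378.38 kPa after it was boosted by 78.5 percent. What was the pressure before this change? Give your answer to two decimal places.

211.98 kPa

The overall multiplier applied was 1.785.
So the original pressure was 378.38 ÷ 1.785 ≈ 211.98 kPa.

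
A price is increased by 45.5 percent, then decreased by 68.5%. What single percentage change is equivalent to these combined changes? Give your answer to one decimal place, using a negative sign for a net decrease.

-54.2%

A 45.5% increase multiplies by 1.455.
Then a 68.5% decrease: 1.455 × 0.315 = 0.458325.
Overall factor 0.458325, i.e. -54.2%.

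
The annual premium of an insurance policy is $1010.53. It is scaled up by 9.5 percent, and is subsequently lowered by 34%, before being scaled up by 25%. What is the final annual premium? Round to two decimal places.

Each change multiplies by a factor: 1.095 × 0.66 × 1.25 = 0.903375.
$1010.53 × 0.903375 = $912.88753875 ≈ $912.89.

$912.89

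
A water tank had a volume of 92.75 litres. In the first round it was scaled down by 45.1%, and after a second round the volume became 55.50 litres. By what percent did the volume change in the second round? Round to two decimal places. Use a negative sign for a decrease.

9.00%

After the first round: 92.75 × 0.549 = 50.91975.
Second-round multiplier: 55.50 ÷ 50.91975 ≈ 1.08995.
That is a change of 9.00%.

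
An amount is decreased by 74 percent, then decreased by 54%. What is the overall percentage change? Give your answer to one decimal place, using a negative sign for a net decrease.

The combined multiplier is 0.26 × 0.46 = 0.1196.
That corresponds to a decrease of 88.0%.

-88.0%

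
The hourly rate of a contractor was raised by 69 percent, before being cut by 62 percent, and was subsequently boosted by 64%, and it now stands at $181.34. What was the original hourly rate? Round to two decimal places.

$172.18

The overall multiplier applied was 1.69 × 0.38 × 1.64 = 1.053208.
So the original hourly rate was $181.34 ÷ 1.053208 ≈ $172.18.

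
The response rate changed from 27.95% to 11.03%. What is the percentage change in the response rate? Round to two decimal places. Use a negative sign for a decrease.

The change is 11.03 − 27.95 = -16.92 percentage points.
Relative to the original 27.95%, that is -16.92 ÷ 27.95 ≈ -60.54%.

-60.54%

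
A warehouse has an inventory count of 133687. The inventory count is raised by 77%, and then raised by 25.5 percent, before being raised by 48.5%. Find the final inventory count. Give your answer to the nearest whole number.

440994

Each change multiplies by a factor: 1.77 × 1.255 × 1.485 = 3.29870475.
133687 × 3.29870475 = 440993.94191325 ≈ 440994.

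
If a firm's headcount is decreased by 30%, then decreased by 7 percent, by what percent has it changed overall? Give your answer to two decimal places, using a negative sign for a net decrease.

The combined multiplier is 0.7 × 0.93 = 0.651.
That corresponds to a decrease of 34.90%.

-34.90%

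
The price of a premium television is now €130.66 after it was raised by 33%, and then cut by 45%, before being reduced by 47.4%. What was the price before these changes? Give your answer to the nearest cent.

The overall multiplier applied was 1.33 × 0.55 × 0.526 = 0.384769.
So the original price was €130.66 ÷ 0.384769 ≈ €339.58.

€339.58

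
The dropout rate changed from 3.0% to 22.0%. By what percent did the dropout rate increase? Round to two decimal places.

The change is 22.0 − 3.0 = 19.0 percentage points.
Relative to the original 3.0%, that is 19.0 ÷ 3.0 ≈ 633.33%.
So the dropout rate rose by 633.33%.

633.33%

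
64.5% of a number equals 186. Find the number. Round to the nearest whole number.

186 ÷ 0.645 ≈ 288.

288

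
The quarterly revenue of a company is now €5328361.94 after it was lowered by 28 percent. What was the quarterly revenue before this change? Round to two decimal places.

The overall multiplier applied was 0.72.
So the original quarterly revenue was €5328361.94 ÷ 0.72 ≈ €7400502.69.

€7400502.69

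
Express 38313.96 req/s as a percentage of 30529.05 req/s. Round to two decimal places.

38313.96 req/s ÷ 30529.05 req/s ≈ 125.50%.

125.50%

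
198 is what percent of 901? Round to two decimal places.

198 ÷ 901 ≈ 21.98%.

21.98%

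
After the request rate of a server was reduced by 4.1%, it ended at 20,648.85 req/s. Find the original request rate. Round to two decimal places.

21,531.65 req/s

The overall multiplier applied was 0.959.
So the original request rate was 20,648.85 ÷ 0.959 ≈ 21,531.65 req/s.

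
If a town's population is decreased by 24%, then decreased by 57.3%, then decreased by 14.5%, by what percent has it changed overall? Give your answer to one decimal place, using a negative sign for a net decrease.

-72.3%

The combined multiplier is 0.76 × 0.427 × 0.855 = 0.2774646.
That corresponds to a decrease of 72.3%.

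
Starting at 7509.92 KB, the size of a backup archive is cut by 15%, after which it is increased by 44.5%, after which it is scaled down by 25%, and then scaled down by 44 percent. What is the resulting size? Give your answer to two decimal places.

Each change multiplies by a factor: 0.85 × 1.445 × 0.75 × 0.56 = 0.515865.
7509.92 × 0.515865 = 3874.1048808 ≈ 3874.10.

3874.10 KB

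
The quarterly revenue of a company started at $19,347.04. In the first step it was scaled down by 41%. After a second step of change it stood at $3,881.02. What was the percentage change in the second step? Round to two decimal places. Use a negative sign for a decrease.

-66.00%

After the first step: $19,347.04 × 0.59 = $11414.7536.
Second-step multiplier: $3,881.02 ÷ $11414.7536 ≈ 0.34.
That is a change of -66.00%.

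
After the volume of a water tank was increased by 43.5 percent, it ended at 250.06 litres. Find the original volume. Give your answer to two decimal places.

174.26 litres

The overall multiplier applied was 1.435.
So the original volume was 250.06 ÷ 1.435 ≈ 174.26 litres.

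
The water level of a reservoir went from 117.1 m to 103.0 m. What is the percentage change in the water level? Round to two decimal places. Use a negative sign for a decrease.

-12.04%

Change: 103.0 − 117.1 = -14.1.
Relative to the original: -14.1 ÷ 117.1 ≈ -12.04%.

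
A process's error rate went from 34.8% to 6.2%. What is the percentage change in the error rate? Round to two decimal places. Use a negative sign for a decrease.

-82.18%

The change is 6.2 − 34.8 = -28.6 percentage points.
Relative to the original 34.8%, that is -28.6 ÷ 34.8 ≈ -82.18%.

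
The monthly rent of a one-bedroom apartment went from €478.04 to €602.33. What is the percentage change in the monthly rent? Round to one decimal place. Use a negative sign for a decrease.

Change: €602.33 − €478.04 = €124.29.
Relative to the original: €124.29 ÷ €478.04 ≈ 26.0%.

26.0%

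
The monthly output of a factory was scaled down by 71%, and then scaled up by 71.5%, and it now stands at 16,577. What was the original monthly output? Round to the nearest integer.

The overall multiplier applied was 0.29 × 1.715 = 0.49735.
So the original monthly output was 16,577 ÷ 0.49735 ≈ 33,331.

33,331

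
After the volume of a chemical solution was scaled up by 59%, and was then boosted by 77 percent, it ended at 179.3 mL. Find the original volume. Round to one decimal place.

63.7 mL

Undoing the 77% increase: 179.3 ÷ 1.77 ≈ 101.299435.
Undoing the 59% increase: 101.299435 ÷ 1.59 ≈ 63.7 mL.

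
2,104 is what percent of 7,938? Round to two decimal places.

2,104 ÷ 7,938 ≈ 26.51%.

26.51%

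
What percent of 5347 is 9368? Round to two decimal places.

175.20%

9368 ÷ 5347 ≈ 175.20%.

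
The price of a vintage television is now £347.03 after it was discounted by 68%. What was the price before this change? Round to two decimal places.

The overall multiplier applied was 0.32.
So the original price was £347.03 ÷ 0.32 ≈ £1084.47.

£1084.47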